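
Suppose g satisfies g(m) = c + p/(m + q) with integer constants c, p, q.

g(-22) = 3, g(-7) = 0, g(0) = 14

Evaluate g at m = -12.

2

(g(m) − c)(m + q) = p for each data point; the three points give a linear system in c and q, then p follows.
Solving: c = 4, q = 2, p = 20, so g(m) = 4 + 20/(m + 2).
Then g(-12) = 4 + 20/(-10) = 2.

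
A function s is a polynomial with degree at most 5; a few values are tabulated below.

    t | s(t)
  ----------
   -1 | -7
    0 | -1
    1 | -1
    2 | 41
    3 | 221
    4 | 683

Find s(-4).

179

First differences: 6, 0, 42, 180, 462. Second differences: -6, 42, 138, 282. Third differences: 48, 96, 144. Fourth differences: 48, 48.
Level-4 differences are constant, so s has degree 4.
Fitting a degree-4 polynomial gives s(t) = 2t^4 + 4t³ - 5t² - t - 1.
Then s(-4) = 179.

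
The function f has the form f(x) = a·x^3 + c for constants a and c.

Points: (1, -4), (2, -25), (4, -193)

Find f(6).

From f(1) = -4 and f(2) = -25: 1a + c = -4 and 8a + c = -25.
Subtracting: 7a = -21, so a = -3; then c = -4 − (-3)·1 = -1.
So f(x) = -3x³ − 1, and f(6) = -649.

-649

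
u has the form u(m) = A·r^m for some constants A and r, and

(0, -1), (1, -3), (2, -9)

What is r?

3

Consecutive ratio: -3/(-1) = 3, and -9/(-3) = 3, so r = 3.
Then A·3^0 = -1 gives A = -1, and u(m) = -1·3^m.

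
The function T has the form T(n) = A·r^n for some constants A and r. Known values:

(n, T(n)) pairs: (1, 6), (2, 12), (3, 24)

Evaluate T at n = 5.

96

Consecutive ratio: 12/6 = 2, and 24/12 = 2, so r = 2.
Then A·2^1 = 6 gives A = 3, and T(n) = 3·2^n.
T(5) = 3·2^5 = 96.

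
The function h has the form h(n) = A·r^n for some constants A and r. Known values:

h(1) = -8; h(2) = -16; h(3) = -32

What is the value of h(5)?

Consecutive ratio: -16/(-8) = 2, and -32/(-16) = 2, so r = 2.
Then A·2^1 = -8 gives A = -4, and h(n) = -4·2^n.
h(5) = -4·2^5 = -128.

-128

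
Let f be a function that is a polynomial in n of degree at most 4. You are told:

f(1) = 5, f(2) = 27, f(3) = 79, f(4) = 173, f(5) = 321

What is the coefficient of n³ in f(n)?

Write f(n) = an^4 + bn³ + cn² + dn + e; the 5 given values yield a linear system in the 5 coefficients.
Solving, the leading coefficient vanishes, and f(n) = 2n³ + 3n² - n + 1.
The coefficient of n³ is 2.

2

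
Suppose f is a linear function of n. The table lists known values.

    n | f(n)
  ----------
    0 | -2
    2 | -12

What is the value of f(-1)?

3

Write f(n) = an + b; the 2 given values yield a linear system in the 2 coefficients.
Solving, f(n) = -5n - 2.
Then f(-1) = 3.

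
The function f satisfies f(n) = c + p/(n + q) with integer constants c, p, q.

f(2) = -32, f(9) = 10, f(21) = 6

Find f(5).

(f(n) − c)(n + q) = p for each data point; the three points give a linear system in c and q, then p follows.
Solving: c = 4, q = -3, p = 36, so f(n) = 4 + 36/(n − 3).
Then f(5) = 4 + 36/2 = 22.

22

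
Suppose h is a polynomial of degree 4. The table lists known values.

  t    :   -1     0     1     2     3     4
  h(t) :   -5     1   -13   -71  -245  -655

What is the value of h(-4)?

First differences: 6, -14, -58, -174, -410. Second differences: -20, -44, -116, -236. Third differences: -24, -72, -120. Fourth differences: -48, -48.
Level-4 differences are constant, so h has degree 4.
Fitting a degree-4 polynomial gives h(t) = -2t^4 - 8t² - 4t + 1.
Then h(-4) = -623.

-623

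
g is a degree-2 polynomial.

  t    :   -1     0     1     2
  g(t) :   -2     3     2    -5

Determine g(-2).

-13

First differences: 5, -1, -7. Second differences: -6, -6.
Level-2 differences are constant, so g has degree 2.
Fitting a degree-2 polynomial gives g(t) = -3t² + 2t + 3.
Then g(-2) = -13.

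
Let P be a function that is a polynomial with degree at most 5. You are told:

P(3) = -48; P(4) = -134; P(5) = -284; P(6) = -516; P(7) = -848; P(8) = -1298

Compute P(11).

Write P(x) = ax^5 + bx^4 + cx³ + dx² + ex + p; the 6 given values yield a linear system in the 6 coefficients.
Solving, the top 2 coefficients vanish, and P(x) = -3x³ + 4x² - 3x + 6.
Then P(11) = -3536.

-3536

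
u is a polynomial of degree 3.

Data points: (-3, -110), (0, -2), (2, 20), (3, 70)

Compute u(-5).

-442

Write u(m) = am³ + bm² + cm + d; the 4 given values yield a linear system in the 4 coefficients.
Solving, u(m) = 3m³ - 2m² + 3m - 2.
Then u(-5) = -442.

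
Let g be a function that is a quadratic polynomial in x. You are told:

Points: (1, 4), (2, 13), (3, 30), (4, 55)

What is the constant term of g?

First differences: 9, 17, 25. Second differences: 8, 8.
Level-2 differences are constant, so g has degree 2.
Fitting a degree-2 polynomial gives g(x) = 4x² - 3x + 3.
The constant term is g(0) = 3.

3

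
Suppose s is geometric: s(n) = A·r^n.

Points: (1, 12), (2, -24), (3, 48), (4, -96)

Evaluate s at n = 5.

Consecutive ratio: -24/12 = -2, and 48/(-24) = -2, so r = -2.
Then A·(-2)^1 = 12 gives A = -6, and s(n) = -6·(-2)^n.
s(5) = -6·(-2)^5 = 192.

192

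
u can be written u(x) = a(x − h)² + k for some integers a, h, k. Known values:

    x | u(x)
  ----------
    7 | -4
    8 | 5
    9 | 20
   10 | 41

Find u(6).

-7

First differences 9, 15, 21; second difference 6 = 2a, so a = 3.
Expanding, the x-coefficient is −2ah = -6h; matching it to the data gives h = 6, and then k = -7.
So u(x) = 3(x − 6)² − 7.
u(6) = 3·0² − 7 = -7.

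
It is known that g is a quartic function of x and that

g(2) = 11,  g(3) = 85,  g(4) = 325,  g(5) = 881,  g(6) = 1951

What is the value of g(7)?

3781

Write g(x) = ax^4 + bx³ + cx² + dx + e; the 5 given values yield a linear system in the 5 coefficients.
Solving, g(x) = 2x^4 - 3x³ + x + 1.
Then g(7) = 3781.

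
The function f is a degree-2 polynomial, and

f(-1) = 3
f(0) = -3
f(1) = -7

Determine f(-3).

Write f(x) = ax² + bx + c; the 3 given values yield a linear system in the 3 coefficients.
Solving, f(x) = x² - 5x - 3.
Then f(-3) = 21.

21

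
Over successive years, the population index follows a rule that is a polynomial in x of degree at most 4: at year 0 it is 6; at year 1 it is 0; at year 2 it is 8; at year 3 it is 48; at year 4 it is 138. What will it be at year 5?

296

Write the value at x as u(x).
First differences: -6, 8, 40, 90. Second differences: 14, 32, 50. Third differences: 18, 18.
Level-3 differences are constant, so u has degree 3.
Fitting a degree-3 polynomial gives u(x) = 3x³ - 2x² - 7x + 6.
Then u(5) = 296.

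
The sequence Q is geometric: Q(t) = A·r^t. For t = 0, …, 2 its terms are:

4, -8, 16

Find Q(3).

Consecutive ratio: -8/4 = -2, and 16/(-8) = -2, so r = -2.
Then A·(-2)^0 = 4 gives A = 4, and Q(t) = 4·(-2)^t.
Q(3) = 4·(-2)^3 = -32.

-32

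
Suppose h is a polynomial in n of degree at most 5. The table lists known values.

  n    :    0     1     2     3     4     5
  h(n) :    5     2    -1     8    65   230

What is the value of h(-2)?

First differences: -3, -3, 9, 57, 165. Second differences: 0, 12, 48, 108. Third differences: 12, 36, 60. Fourth differences: 24, 24.
Level-4 differences are constant, so h has degree 4.
Fitting a degree-4 polynomial gives h(n) = n^4 - 4n³ + 5n² - 5n + 5.
Then h(-2) = 83.

83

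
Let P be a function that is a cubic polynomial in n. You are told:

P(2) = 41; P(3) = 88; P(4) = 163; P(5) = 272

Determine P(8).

863

Write P(n) = an³ + bn² + cn + d; the 4 given values yield a linear system in the 4 coefficients.
Solving, P(n) = n³ + 5n² + 3n + 7.
Then P(8) = 863.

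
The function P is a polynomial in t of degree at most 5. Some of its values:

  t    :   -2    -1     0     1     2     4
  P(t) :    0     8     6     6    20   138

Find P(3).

Write P(t) = at^5 + bt^4 + ct³ + dt² + et + p; the 6 given values yield a linear system in the 6 coefficients.
Solving, the top 2 coefficients vanish, and P(t) = 2t³ + t² - 3t + 6.
Then P(3) = 60.

60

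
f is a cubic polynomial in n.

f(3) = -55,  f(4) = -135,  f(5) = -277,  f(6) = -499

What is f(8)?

Write f(n) = an³ + bn² + cn + d; the 4 given values yield a linear system in the 4 coefficients.
Solving, f(n) = -3n³ + 5n² - 4n - 7.
Then f(8) = -1255.

-1255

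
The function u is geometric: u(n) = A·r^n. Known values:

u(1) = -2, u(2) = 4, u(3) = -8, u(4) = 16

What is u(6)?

Consecutive ratio: 4/(-2) = -2, and -8/4 = -2, so r = -2.
Then A·(-2)^1 = -2 gives A = 1, and u(n) = 1·(-2)^n.
u(6) = 1·(-2)^6 = 64.

64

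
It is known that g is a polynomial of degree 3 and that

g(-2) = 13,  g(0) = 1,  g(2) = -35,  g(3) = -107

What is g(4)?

-239

Write g(t) = at³ + bt² + ct + d; the 4 given values yield a linear system in the 4 coefficients.
Solving, g(t) = -3t³ - 3t² + 1.
Then g(4) = -239.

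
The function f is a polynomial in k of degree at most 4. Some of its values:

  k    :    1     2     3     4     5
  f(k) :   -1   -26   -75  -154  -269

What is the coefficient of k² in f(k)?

Write f(k) = ak^4 + bk³ + ck² + dk + e; the 5 given values yield a linear system in the 5 coefficients.
Solving, the leading coefficient vanishes, and f(k) = -k³ - 6k² + 6.
The coefficient of k² is -6.

-6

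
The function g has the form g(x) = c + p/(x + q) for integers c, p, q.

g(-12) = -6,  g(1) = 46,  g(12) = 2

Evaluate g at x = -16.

(g(x) − c)(x + q) = p for each data point; the three points give a linear system in c and q, then p follows.
Solving: c = -2, q = 0, p = 48, so g(x) = -2 + 48/(x + 0).
Then g(-16) = -2 + 48/(-16) = -5.

-5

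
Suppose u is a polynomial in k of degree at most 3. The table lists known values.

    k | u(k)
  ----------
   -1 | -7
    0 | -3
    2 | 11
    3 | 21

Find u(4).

Write u(k) = ak³ + bk² + ck + d; the 4 given values yield a linear system in the 4 coefficients.
Solving, the leading coefficient vanishes, and u(k) = k² + 5k - 3.
Then u(4) = 33.

33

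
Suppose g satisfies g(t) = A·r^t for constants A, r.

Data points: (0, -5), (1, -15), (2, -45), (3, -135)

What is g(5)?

-1215

Consecutive ratio: -15/(-5) = 3, and -45/(-15) = 3, so r = 3.
Then A·3^0 = -5 gives A = -5, and g(t) = -5·3^t.
g(5) = -5·3^5 = -1215.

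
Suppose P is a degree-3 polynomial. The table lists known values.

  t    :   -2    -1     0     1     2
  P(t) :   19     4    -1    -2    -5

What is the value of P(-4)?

103

First differences: -15, -5, -1, -3. Second differences: 10, 4, -2. Third differences: -6, -6.
Level-3 differences are constant, so P has degree 3.
Fitting a degree-3 polynomial gives P(t) = -t³ + 2t² - 2t - 1.
Then P(-4) = 103.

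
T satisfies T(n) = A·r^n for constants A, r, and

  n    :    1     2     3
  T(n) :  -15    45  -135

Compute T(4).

405

Consecutive ratio: 45/(-15) = -3, and -135/45 = -3, so r = -3.
Then A·(-3)^1 = -15 gives A = 5, and T(n) = 5·(-3)^n.
T(4) = 5·(-3)^4 = 405.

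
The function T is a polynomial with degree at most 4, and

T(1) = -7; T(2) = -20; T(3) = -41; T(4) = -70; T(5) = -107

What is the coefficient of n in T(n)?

First differences: -13, -21, -29, -37. Second differences: -8, -8, -8.
Level-2 differences are constant, so T has degree 2.
Fitting a degree-2 polynomial gives T(n) = -4n² - n - 2.
The coefficient of n is -1.

-1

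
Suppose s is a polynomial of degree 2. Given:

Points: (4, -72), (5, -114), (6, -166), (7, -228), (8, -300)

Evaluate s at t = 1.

-6

Write s(t) = at² + bt + c; the 5 given values yield a linear system in the 3 coefficients.
Solving, s(t) = -5t² + 3t - 4.
Then s(1) = -6.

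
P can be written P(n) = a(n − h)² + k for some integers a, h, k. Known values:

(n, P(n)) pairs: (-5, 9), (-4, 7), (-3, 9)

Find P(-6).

First differences -2, 2; second difference 4 = 2a, so a = 2.
Expanding, the n-coefficient is −2ah = -4h; matching it to the data gives h = -4, and then k = 7.
So P(n) = 2(n + 4)² + 7.
P(-6) = 2·(-2)² + 7 = 15.

15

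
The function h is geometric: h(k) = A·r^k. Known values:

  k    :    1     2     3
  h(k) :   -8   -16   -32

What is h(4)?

-64

Consecutive ratio: -16/(-8) = 2, and -32/(-16) = 2, so r = 2.
Then A·2^1 = -8 gives A = -4, and h(k) = -4·2^k.
h(4) = -4·2^4 = -64.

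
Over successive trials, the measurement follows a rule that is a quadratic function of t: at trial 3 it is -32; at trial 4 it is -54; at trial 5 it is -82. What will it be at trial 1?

Write the value at t as g(t).
Write g(t) = at² + bt + c; the 3 given values yield a linear system in the 3 coefficients.
Solving, g(t) = -3t² - t - 2.
Then g(1) = -6.

-6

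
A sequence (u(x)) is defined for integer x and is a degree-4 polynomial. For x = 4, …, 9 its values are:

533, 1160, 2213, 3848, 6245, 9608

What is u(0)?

First differences: 627, 1053, 1635, 2397, 3363. Second differences: 426, 582, 762, 966. Third differences: 156, 180, 204. Fourth differences: 24, 24.
Level-4 differences are constant, so u has degree 4.
Fitting a degree-4 polynomial gives u(x) = x^4 + 4x³ + 2x² - 4x + 5.
The constant term is u(0) = 5.

5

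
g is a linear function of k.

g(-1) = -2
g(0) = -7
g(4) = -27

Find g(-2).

Write g(k) = ak + b; the 3 given values yield a linear system in the 2 coefficients.
Solving, g(k) = -5k - 7.
Then g(-2) = 3.

3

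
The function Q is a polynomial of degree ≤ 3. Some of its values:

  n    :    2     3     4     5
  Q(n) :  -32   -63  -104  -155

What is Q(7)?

First differences: -31, -41, -51. Second differences: -10, -10.
Level-2 differences are constant, so Q has degree 2.
Fitting a degree-2 polynomial gives Q(n) = -5n² - 6n.
Then Q(7) = -287.

-287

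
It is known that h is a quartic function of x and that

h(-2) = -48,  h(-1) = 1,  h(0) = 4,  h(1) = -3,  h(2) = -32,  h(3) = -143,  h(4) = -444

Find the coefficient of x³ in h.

First differences: 49, 3, -7, -29, -111, -301. Second differences: -46, -10, -22, -82, -190. Third differences: 36, -12, -60, -108. Fourth differences: -48, -48, -48.
Level-4 differences are constant, so h has degree 4.
Fitting a degree-4 polynomial gives h(x) = -2x^4 + 2x³ - 3x² - 4x + 4.
The coefficient of x³ is 2.

2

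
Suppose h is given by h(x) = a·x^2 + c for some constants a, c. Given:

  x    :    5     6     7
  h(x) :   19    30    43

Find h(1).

From h(5) = 19 and h(6) = 30: 25a + c = 19 and 36a + c = 30.
Subtracting: 11a = 11, so a = 1; then c = 19 − 1·25 = -6.
So h(x) = 1x² − 6, and h(1) = -5.

-5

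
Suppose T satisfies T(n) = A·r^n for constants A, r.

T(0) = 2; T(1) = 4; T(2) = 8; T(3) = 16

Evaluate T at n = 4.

32

Consecutive ratio: 4/2 = 2, and 8/4 = 2, so r = 2.
Then A·2^0 = 2 gives A = 2, and T(n) = 2·2^n.
T(4) = 2·2^4 = 32.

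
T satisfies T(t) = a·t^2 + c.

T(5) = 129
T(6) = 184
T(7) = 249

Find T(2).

24

From T(5) = 129 and T(6) = 184: 25a + c = 129 and 36a + c = 184.
Subtracting: 11a = 55, so a = 5; then c = 129 − 5·25 = 4.
So T(t) = 5t² + 4, and T(2) = 24.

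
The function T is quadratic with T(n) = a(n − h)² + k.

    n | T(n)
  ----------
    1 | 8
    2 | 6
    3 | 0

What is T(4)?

-10

First differences -2, -6; second difference -4 = 2a, so a = -2.
Expanding, the n-coefficient is −2ah = 4h; matching it to the data gives h = 1, and then k = 8.
So T(n) = -2(n − 1)² + 8.
T(4) = -2·3² + 8 = -10.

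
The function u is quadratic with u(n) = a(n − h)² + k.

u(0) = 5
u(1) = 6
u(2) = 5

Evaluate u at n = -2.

First differences 1, -1; second difference -2 = 2a, so a = -1.
Expanding, the n-coefficient is −2ah = 2h; matching it to the data gives h = 1, and then k = 6.
So u(n) = -1(n − 1)² + 6.
u(-2) = -1·(-3)² + 6 = -3.

-3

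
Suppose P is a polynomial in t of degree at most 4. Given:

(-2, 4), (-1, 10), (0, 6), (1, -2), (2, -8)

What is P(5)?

First differences: 6, -4, -8, -6. Second differences: -10, -4, 2. Third differences: 6, 6.
Level-3 differences are constant, so P has degree 3.
Fitting a degree-3 polynomial gives P(t) = t³ - 2t² - 7t + 6.
Then P(5) = 46.

46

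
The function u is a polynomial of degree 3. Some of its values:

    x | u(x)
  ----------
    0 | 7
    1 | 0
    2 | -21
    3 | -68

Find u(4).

-153

Write u(x) = ax³ + bx² + cx + d; the 4 given values yield a linear system in the 4 coefficients.
Solving, u(x) = -2x³ - x² - 4x + 7.
Then u(4) = -153.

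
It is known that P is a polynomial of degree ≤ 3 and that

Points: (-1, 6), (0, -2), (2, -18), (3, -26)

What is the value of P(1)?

-10

Write P(k) = ak³ + bk² + ck + d; the 4 given values yield a linear system in the 4 coefficients.
Solving, the top 2 coefficients vanish, and P(k) = -8k - 2.
Then P(1) = -10.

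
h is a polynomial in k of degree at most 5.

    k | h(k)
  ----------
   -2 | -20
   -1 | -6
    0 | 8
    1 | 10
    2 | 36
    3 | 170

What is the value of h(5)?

1338

Write h(k) = ak^5 + bk^4 + ck³ + dk² + ek + p; the 6 given values yield a linear system in the 6 coefficients.
Solving, the leading coefficient vanishes, and h(k) = 2k^4 + 2k³ - 8k² + 6k + 8.
Then h(5) = 1338.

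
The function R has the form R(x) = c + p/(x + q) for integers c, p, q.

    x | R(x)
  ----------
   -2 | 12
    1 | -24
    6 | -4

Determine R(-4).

6

(R(x) − c)(x + q) = p for each data point; the three points give a linear system in c and q, then p follows.
Solving: c = 0, q = 0, p = -24, so R(x) = -24/(x + 0).
Then R(-4) = 0 − 24/(-4) = 6.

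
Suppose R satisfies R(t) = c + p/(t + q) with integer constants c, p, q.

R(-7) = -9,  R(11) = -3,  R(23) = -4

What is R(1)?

7

(R(t) − c)(t + q) = p for each data point; the three points give a linear system in c and q, then p follows.
Solving: c = -5, q = 1, p = 24, so R(t) = -5 + 24/(t + 1).
Then R(1) = -5 + 24/2 = 7.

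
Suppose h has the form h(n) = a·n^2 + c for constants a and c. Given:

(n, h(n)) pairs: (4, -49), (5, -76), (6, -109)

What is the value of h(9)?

From h(4) = -49 and h(5) = -76: 16a + c = -49 and 25a + c = -76.
Subtracting: 9a = -27, so a = -3; then c = -49 − (-3)·16 = -1.
So h(n) = -3n² − 1, and h(9) = -244.

-244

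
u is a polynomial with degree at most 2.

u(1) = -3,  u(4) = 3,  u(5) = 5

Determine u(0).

Write u(k) = ak² + bk + c; the 3 given values yield a linear system in the 3 coefficients.
Solving, the leading coefficient vanishes, and u(k) = 2k - 5.
Then u(0) = -5.

-5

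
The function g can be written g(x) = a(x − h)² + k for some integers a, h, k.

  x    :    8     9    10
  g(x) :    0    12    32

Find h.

First differences 12, 20; second difference 8 = 2a, so a = 4.
Expanding, the x-coefficient is −2ah = -8h; matching it to the data gives h = 7, and then k = -4.
So g(x) = 4(x − 7)² − 4.
Hence h = 7.

7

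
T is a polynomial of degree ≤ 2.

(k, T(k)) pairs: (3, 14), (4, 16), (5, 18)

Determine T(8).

First differences: 2, 2.
Level-1 differences are constant, so T has degree 1.
Fitting a degree-1 polynomial gives T(k) = 2k + 8.
Then T(8) = 24.

24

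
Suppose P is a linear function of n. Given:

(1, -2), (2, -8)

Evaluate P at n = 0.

Write P(n) = an + b; the 2 given values yield a linear system in the 2 coefficients.
Solving, P(n) = -6n + 4.
Then P(0) = 4.

4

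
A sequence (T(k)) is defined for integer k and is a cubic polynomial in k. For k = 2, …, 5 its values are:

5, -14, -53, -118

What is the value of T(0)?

7

Write T(k) = ak³ + bk² + ck + d; the 4 given values yield a linear system in the 4 coefficients.
Solving, T(k) = -k³ - k² + 5k + 7.
Then T(0) = 7.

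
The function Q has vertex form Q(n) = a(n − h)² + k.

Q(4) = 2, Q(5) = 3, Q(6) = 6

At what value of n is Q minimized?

4

First differences 1, 3; second difference 2 = 2a, so a = 1.
Expanding, the n-coefficient is −2ah = -2h; matching it to the data gives h = 4, and then k = 2.
So Q(n) = 1(n − 4)² + 2.
Hence h = 4.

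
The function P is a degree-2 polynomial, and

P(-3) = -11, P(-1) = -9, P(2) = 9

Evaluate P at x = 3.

19

Write P(x) = ax² + bx + c; the 3 given values yield a linear system in the 3 coefficients.
Solving, P(x) = x² + 5x - 5.
Then P(3) = 19.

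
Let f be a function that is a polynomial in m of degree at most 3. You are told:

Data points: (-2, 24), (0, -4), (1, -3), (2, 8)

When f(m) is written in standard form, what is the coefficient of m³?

0

Write f(m) = am³ + bm² + cm + d; the 4 given values yield a linear system in the 4 coefficients.
Solving, the leading coefficient vanishes, and f(m) = 5m² - 4m - 4.
The coefficient of m³ is 0.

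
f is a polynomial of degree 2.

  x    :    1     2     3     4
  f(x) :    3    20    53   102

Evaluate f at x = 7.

345

First differences: 17, 33, 49. Second differences: 16, 16.
Level-2 differences are constant, so f has degree 2.
Fitting a degree-2 polynomial gives f(x) = 8x² - 7x + 2.
Then f(7) = 345.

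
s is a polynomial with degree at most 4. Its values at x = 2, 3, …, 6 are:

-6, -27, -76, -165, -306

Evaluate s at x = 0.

0

Write s(x) = ax^4 + bx³ + cx² + dx + e; the 5 given values yield a linear system in the 5 coefficients.
Solving, the leading coefficient vanishes, and s(x) = -2x³ + 4x² - 3x.
Then s(0) = 0.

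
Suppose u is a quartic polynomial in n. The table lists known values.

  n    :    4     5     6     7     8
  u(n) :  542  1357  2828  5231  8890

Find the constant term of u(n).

2

Write u(n) = an^4 + bn³ + cn² + dn + e; the 5 given values yield a linear system in the 5 coefficients.
Solving, u(n) = 2n^4 + 2n³ - 4n² - 9n + 2.
The constant term is u(0) = 2.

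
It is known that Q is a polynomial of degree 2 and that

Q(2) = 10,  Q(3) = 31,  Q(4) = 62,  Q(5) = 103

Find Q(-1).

7

First differences: 21, 31, 41. Second differences: 10, 10.
Level-2 differences are constant, so Q has degree 2.
Fitting a degree-2 polynomial gives Q(k) = 5k² - 4k - 2.
Then Q(-1) = 7.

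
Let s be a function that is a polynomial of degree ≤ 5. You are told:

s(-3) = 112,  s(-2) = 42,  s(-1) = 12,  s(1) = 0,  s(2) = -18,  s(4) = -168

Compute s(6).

Write s(m) = am^5 + bm^4 + cm³ + dm² + em + p; the 6 given values yield a linear system in the 6 coefficients.
Solving, the top 2 coefficients vanish, and s(m) = -3m³ + 2m² - 3m + 4.
Then s(6) = -590.

-590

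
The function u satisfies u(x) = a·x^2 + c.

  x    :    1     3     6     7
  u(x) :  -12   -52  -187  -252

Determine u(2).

-27

From u(1) = -12 and u(3) = -52: 1a + c = -12 and 9a + c = -52.
Subtracting: 8a = -40, so a = -5; then c = -12 − (-5)·1 = -7.
So u(x) = -5x² − 7, and u(2) = -27.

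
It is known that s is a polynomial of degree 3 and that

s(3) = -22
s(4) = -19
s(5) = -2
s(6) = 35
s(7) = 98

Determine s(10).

First differences: 3, 17, 37, 63. Second differences: 14, 20, 26. Third differences: 6, 6.
Level-3 differences are constant, so s has degree 3.
Fitting a degree-3 polynomial gives s(t) = t³ - 5t² + t - 7.
Then s(10) = 503.

503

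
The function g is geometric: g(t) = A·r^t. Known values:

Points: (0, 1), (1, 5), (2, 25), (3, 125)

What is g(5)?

3125

Consecutive ratio: 5/1 = 5, and 25/5 = 5, so r = 5.
Then A·5^0 = 1 gives A = 1, and g(t) = 1·5^t.
g(5) = 1·5^5 = 3125.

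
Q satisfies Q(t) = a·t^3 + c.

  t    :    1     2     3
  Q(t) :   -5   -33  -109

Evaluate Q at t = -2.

From Q(1) = -5 and Q(2) = -33: 1a + c = -5 and 8a + c = -33.
Subtracting: 7a = -28, so a = -4; then c = -5 − (-4)·1 = -1.
So Q(t) = -4t³ − 1, and Q(-2) = 31.

31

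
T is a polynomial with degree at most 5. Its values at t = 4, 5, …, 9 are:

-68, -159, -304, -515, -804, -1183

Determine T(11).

-2259

Write T(t) = at^5 + bt^4 + ct³ + dt² + et + p; the 6 given values yield a linear system in the 6 coefficients.
Solving, the top 2 coefficients vanish, and T(t) = -2t³ + 3t² + 4t - 4.
Then T(11) = -2259.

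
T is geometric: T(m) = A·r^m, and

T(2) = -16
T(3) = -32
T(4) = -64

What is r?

2

Consecutive ratio: -32/(-16) = 2, and -64/(-32) = 2, so r = 2.
Then A·2^2 = -16 gives A = -4, and T(m) = -4·2^m.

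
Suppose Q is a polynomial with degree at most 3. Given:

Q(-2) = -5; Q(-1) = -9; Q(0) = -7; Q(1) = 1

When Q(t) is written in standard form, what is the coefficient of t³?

0

First differences: -4, 2, 8. Second differences: 6, 6.
Level-2 differences are constant, so Q has degree 2.
Fitting a degree-2 polynomial gives Q(t) = 3t² + 5t - 7.
The coefficient of t³ is 0.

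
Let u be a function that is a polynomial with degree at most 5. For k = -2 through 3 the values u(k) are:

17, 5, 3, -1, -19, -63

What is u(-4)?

First differences: -12, -2, -4, -18, -44. Second differences: 10, -2, -14, -26. Third differences: -12, -12, -12.
Level-3 differences are constant, so u has degree 3.
Fitting a degree-3 polynomial gives u(k) = -2k³ - k² - k + 3.
Then u(-4) = 119.

119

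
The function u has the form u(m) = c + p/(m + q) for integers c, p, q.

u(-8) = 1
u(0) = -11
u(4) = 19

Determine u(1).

(u(m) − c)(m + q) = p for each data point; the three points give a linear system in c and q, then p follows.
Solving: c = 4, q = -2, p = 30, so u(m) = 4 + 30/(m − 2).
Then u(1) = 4 + 30/(-1) = -26.

-26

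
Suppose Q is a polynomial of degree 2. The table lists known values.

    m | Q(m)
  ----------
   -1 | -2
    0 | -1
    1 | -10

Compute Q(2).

Write Q(m) = am² + bm + c; the 3 given values yield a linear system in the 3 coefficients.
Solving, Q(m) = -5m² - 4m - 1.
Then Q(2) = -29.

-29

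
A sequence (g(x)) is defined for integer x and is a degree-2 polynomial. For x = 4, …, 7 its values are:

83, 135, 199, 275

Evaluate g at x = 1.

-1

First differences: 52, 64, 76. Second differences: 12, 12.
Level-2 differences are constant, so g has degree 2.
Fitting a degree-2 polynomial gives g(x) = 6x² - 2x - 5.
Then g(1) = -1.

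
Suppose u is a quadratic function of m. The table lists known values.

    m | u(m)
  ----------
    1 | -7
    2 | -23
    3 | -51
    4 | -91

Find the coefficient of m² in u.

First differences: -16, -28, -40. Second differences: -12, -12.
Level-2 differences are constant, so u has degree 2.
Fitting a degree-2 polynomial gives u(m) = -6m² + 2m - 3.
The coefficient of m² is -6.

-6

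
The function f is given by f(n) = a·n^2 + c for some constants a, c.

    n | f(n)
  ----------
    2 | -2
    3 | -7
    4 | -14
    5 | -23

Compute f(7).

From f(2) = -2 and f(3) = -7: 4a + c = -2 and 9a + c = -7.
Subtracting: 5a = -5, so a = -1; then c = -2 − (-1)·4 = 2.
So f(n) = -1n² + 2, and f(7) = -47.

-47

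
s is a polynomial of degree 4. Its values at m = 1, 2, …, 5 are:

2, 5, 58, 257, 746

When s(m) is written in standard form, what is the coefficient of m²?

-1

Write s(m) = am^4 + bm³ + cm² + dm + e; the 5 given values yield a linear system in the 5 coefficients.
Solving, s(m) = 2m^4 - 4m³ - m² + 4m + 1.
The coefficient of m² is -1.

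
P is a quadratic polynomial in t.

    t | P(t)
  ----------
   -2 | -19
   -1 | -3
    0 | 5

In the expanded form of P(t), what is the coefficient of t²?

Write P(t) = at² + bt + c; the 3 given values yield a linear system in the 3 coefficients.
Solving, P(t) = -4t² + 4t + 5.
The coefficient of t² is -4.

-4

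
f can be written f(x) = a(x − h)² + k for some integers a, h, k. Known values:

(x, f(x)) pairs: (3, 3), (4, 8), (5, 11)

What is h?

6

First differences 5, 3; second difference -2 = 2a, so a = -1.
Expanding, the x-coefficient is −2ah = 2h; matching it to the data gives h = 6, and then k = 12.
So f(x) = -1(x − 6)² + 12.
Hence h = 6.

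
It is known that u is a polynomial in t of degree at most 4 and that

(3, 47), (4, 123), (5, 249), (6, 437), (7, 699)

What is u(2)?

9

First differences: 76, 126, 188, 262. Second differences: 50, 62, 74. Third differences: 12, 12.
Level-3 differences are constant, so u has degree 3.
Fitting a degree-3 polynomial gives u(t) = 2t³ + t² - 5t - 1.
Then u(2) = 9.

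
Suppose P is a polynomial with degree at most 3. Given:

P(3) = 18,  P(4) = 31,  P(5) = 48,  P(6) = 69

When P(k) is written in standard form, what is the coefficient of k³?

0

First differences: 13, 17, 21. Second differences: 4, 4.
Level-2 differences are constant, so P has degree 2.
Fitting a degree-2 polynomial gives P(k) = 2k² - k + 3.
The coefficient of k³ is 0.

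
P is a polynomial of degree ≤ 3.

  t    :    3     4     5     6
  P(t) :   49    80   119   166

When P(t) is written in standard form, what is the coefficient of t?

First differences: 31, 39, 47. Second differences: 8, 8.
Level-2 differences are constant, so P has degree 2.
Fitting a degree-2 polynomial gives P(t) = 4t² + 3t + 4.
The coefficient of t is 3.

3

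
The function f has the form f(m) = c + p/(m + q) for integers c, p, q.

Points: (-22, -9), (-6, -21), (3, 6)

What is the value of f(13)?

(f(m) − c)(m + q) = p for each data point; the three points give a linear system in c and q, then p follows.
Solving: c = -6, q = 2, p = 60, so f(m) = -6 + 60/(m + 2).
Then f(13) = -6 + 60/15 = -2.

-2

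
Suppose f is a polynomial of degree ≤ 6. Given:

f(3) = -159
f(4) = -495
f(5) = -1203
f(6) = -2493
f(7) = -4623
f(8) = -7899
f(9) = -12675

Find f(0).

First differences: -336, -708, -1290, -2130, -3276, -4776. Second differences: -372, -582, -840, -1146, -1500. Third differences: -210, -258, -306, -354. Fourth differences: -48, -48, -48.
Level-4 differences are constant, so f has degree 4.
Fitting a degree-4 polynomial gives f(n) = -2n^4 + n³ - 4n² + 5n - 3.
Then f(0) = -3.

-3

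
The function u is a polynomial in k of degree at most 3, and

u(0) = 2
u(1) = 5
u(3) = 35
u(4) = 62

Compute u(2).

16

Write u(k) = ak³ + bk² + ck + d; the 4 given values yield a linear system in the 4 coefficients.
Solving, the leading coefficient vanishes, and u(k) = 4k² - k + 2.
Then u(2) = 16.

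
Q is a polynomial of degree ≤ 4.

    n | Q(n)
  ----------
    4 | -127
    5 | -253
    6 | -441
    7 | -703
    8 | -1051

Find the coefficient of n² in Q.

First differences: -126, -188, -262, -348. Second differences: -62, -74, -86. Third differences: -12, -12.
Level-3 differences are constant, so Q has degree 3.
Fitting a degree-3 polynomial gives Q(n) = -2n³ - n² + 5n - 3.
The coefficient of n² is -1.

-1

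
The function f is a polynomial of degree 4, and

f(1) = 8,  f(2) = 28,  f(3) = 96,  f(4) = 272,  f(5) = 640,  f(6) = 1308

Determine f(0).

0

First differences: 20, 68, 176, 368, 668. Second differences: 48, 108, 192, 300. Third differences: 60, 84, 108. Fourth differences: 24, 24.
Level-4 differences are constant, so f has degree 4.
Fitting a degree-4 polynomial gives f(x) = x^4 - x² + 8x.
Then f(0) = 0.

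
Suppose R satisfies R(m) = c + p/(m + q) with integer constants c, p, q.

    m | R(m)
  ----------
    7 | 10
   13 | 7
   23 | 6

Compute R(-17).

4

(R(m) − c)(m + q) = p for each data point; the three points give a linear system in c and q, then p follows.
Solving: c = 5, q = -3, p = 20, so R(m) = 5 + 20/(m − 3).
Then R(-17) = 5 + 20/(-20) = 4.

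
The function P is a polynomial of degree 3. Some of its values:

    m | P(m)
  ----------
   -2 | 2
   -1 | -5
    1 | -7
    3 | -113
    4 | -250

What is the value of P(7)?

Write P(m) = am³ + bm² + cm + d; the 5 given values yield a linear system in the 4 coefficients.
Solving, P(m) = -3m³ - 4m² + 2m - 2.
Then P(7) = -1213.

-1213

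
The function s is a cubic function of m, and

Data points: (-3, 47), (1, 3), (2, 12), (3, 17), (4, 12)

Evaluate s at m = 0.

-4

Write s(m) = am³ + bm² + cm + d; the 5 given values yield a linear system in the 4 coefficients.
Solving, s(m) = -m³ + 4m² + 4m - 4.
Then s(0) = -4.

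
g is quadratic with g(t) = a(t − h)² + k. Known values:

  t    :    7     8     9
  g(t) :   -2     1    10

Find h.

First differences 3, 9; second difference 6 = 2a, so a = 3.
Expanding, the t-coefficient is −2ah = -6h; matching it to the data gives h = 7, and then k = -2.
So g(t) = 3(t − 7)² − 2.
Hence h = 7.

7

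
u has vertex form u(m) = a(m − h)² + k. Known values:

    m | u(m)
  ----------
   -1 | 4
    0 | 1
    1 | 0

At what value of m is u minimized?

1

First differences -3, -1; second difference 2 = 2a, so a = 1.
Expanding, the m-coefficient is −2ah = -2h; matching it to the data gives h = 1, and then k = 0.
So u(m) = 1(m − 1)² + 0.
Hence h = 1.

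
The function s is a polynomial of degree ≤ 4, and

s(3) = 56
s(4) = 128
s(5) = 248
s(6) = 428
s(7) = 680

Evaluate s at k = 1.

First differences: 72, 120, 180, 252. Second differences: 48, 60, 72. Third differences: 12, 12.
Level-3 differences are constant, so s has degree 3.
Fitting a degree-3 polynomial gives s(k) = 2k³ - 2k + 8.
Then s(1) = 8.

8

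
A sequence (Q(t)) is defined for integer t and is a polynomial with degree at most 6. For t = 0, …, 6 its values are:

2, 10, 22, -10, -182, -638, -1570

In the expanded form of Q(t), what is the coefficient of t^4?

-2

First differences: 8, 12, -32, -172, -456, -932. Second differences: 4, -44, -140, -284, -476. Third differences: -48, -96, -144, -192. Fourth differences: -48, -48, -48.
Level-4 differences are constant, so Q has degree 4.
Fitting a degree-4 polynomial gives Q(t) = -2t^4 + 4t³ + 4t² + 2t + 2.
The coefficient of t^4 is -2.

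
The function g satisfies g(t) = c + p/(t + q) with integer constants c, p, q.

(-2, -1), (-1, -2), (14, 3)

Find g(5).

(g(t) − c)(t + q) = p for each data point; the three points give a linear system in c and q, then p follows.
Solving: c = 2, q = -2, p = 12, so g(t) = 2 + 12/(t − 2).
Then g(5) = 2 + 12/3 = 6.

6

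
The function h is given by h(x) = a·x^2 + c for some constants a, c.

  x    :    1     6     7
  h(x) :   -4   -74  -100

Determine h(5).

From h(1) = -4 and h(6) = -74: 1a + c = -4 and 36a + c = -74.
Subtracting: 35a = -70, so a = -2; then c = -4 − (-2)·1 = -2.
So h(x) = -2x² − 2, and h(5) = -52.

-52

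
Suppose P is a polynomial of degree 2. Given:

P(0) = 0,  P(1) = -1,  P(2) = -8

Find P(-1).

-5

Write P(t) = at² + bt + c; the 3 given values yield a linear system in the 3 coefficients.
Solving, P(t) = -3t² + 2t.
Then P(-1) = -5.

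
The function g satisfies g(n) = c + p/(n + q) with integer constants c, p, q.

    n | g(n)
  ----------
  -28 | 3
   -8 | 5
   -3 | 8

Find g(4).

-13

(g(n) − c)(n + q) = p for each data point; the three points give a linear system in c and q, then p follows.
Solving: c = 2, q = -2, p = -30, so g(n) = 2 − 30/(n − 2).
Then g(4) = 2 − 30/2 = -13.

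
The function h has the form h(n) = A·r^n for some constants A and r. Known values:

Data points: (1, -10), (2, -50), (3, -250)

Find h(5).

Consecutive ratio: -50/(-10) = 5, and -250/(-50) = 5, so r = 5.
Then A·5^1 = -10 gives A = -2, and h(n) = -2·5^n.
h(5) = -2·5^5 = -6250.

-6250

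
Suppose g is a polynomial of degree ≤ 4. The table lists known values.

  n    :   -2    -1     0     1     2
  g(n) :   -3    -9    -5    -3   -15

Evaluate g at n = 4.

First differences: -6, 4, 2, -12. Second differences: 10, -2, -14. Third differences: -12, -12.
Level-3 differences are constant, so g has degree 3.
Fitting a degree-3 polynomial gives g(n) = -2n³ - n² + 5n - 5.
Then g(4) = -129.

-129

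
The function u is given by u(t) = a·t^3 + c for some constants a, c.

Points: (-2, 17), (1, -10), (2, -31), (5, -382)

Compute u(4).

-199

From u(-2) = 17 and u(1) = -10: -8a + c = 17 and 1a + c = -10.
Subtracting: 9a = -27, so a = -3; then c = 17 − (-3)·(-8) = -7.
So u(t) = -3t³ − 7, and u(4) = -199.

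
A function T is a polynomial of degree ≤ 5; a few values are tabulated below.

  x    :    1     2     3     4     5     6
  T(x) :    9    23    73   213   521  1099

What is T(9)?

First differences: 14, 50, 140, 308, 578. Second differences: 36, 90, 168, 270. Third differences: 54, 78, 102. Fourth differences: 24, 24.
Level-4 differences are constant, so T has degree 4.
Fitting a degree-4 polynomial gives T(x) = x^4 - x³ - x² + 9x + 1.
Then T(9) = 5833.

5833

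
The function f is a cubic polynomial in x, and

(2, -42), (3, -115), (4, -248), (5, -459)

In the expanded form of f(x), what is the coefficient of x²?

Write f(x) = ax³ + bx² + cx + d; the 4 given values yield a linear system in the 4 coefficients.
Solving, f(x) = -3x³ - 3x² - x - 4.
The coefficient of x² is -3.

-3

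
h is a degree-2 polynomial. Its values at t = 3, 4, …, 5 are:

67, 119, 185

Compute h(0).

-5

Write h(t) = at² + bt + c; the 3 given values yield a linear system in the 3 coefficients.
Solving, h(t) = 7t² + 3t - 5.
Then h(0) = -5.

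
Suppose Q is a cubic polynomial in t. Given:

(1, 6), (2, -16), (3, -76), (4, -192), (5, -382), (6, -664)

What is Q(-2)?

24

Write Q(t) = at³ + bt² + ct + d; the 6 given values yield a linear system in the 4 coefficients.
Solving, Q(t) = -3t³ - t² + 2t + 8.
Then Q(-2) = 24.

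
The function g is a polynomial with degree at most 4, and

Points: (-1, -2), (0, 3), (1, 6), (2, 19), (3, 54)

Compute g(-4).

First differences: 5, 3, 13, 35. Second differences: -2, 10, 22. Third differences: 12, 12.
Level-3 differences are constant, so g has degree 3.
Fitting a degree-3 polynomial gives g(k) = 2k³ - k² + 2k + 3.
Then g(-4) = -149.

-149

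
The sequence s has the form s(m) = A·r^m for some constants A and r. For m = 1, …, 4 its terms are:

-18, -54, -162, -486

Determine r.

Consecutive ratio: -54/(-18) = 3, and -162/(-54) = 3, so r = 3.
Then A·3^1 = -18 gives A = -6, and s(m) = -6·3^m.

3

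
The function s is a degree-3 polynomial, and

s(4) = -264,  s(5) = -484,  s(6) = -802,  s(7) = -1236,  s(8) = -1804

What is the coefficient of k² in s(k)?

-4

Write s(k) = ak³ + bk² + ck + d; the 5 given values yield a linear system in the 4 coefficients.
Solving, s(k) = -3k³ - 4k² - k - 4.
The coefficient of k² is -4.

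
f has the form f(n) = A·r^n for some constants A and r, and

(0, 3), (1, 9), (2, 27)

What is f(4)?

Consecutive ratio: 9/3 = 3, and 27/9 = 3, so r = 3.
Then A·3^0 = 3 gives A = 3, and f(n) = 3·3^n.
f(4) = 3·3^4 = 243.

243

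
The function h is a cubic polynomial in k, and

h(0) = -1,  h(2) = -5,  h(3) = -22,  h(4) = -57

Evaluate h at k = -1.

-2

Write h(k) = ak³ + bk² + ck + d; the 4 given values yield a linear system in the 4 coefficients.
Solving, h(k) = -k³ + 2k - 1.
Then h(-1) = -2.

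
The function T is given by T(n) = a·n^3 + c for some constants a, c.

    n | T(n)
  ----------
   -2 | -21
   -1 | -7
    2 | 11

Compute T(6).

From T(-2) = -21 and T(-1) = -7: -8a + c = -21 and -1a + c = -7.
Subtracting: 7a = 14, so a = 2; then c = -21 − 2·(-8) = -5.
So T(n) = 2n³ − 5, and T(6) = 427.

427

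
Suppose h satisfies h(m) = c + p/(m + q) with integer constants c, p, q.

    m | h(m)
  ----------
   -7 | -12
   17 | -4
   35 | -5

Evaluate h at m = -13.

-9

(h(m) − c)(m + q) = p for each data point; the three points give a linear system in c and q, then p follows.
Solving: c = -6, q = 1, p = 36, so h(m) = -6 + 36/(m + 1).
Then h(-13) = -6 + 36/(-12) = -9.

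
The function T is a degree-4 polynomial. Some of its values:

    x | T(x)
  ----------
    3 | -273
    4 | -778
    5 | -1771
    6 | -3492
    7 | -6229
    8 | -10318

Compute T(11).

-34777

First differences: -505, -993, -1721, -2737, -4089. Second differences: -488, -728, -1016, -1352. Third differences: -240, -288, -336. Fourth differences: -48, -48.
Level-4 differences are constant, so T has degree 4.
Fitting a degree-4 polynomial gives T(x) = -2x^4 - 4x³ - 2x² + 7x - 6.
Then T(11) = -34777.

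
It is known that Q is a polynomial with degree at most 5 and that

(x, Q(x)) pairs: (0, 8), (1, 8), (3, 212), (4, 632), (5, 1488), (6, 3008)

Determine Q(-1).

12

Write Q(x) = ax^5 + bx^4 + cx³ + dx² + ex + p; the 6 given values yield a linear system in the 6 coefficients.
Solving, the leading coefficient vanishes, and Q(x) = 2x^4 + 2x³ - 4x + 8.
Then Q(-1) = 12.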